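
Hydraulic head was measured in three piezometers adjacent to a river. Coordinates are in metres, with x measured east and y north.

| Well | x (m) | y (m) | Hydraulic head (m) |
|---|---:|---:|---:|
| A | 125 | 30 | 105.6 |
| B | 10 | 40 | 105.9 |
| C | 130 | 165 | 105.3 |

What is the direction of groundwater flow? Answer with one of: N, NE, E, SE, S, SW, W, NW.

NE

Three-point gradient (reference A): Δ to B = (-115, 10, +0.3), Δ to C = (5, 135, -0.3).
∂h/∂x = -0.002793, ∂h/∂y = -0.002119 (det = -15575).
Flow = −∇h = (+0.002793 east, +0.002119 north), which points northeast.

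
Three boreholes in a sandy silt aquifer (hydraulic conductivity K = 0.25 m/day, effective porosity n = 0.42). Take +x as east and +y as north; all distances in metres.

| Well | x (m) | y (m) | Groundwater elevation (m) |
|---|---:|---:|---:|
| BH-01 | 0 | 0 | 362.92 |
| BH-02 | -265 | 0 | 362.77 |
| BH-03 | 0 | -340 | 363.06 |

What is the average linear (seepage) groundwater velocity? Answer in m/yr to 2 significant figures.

∂h/∂x = (362.77 − 362.92) / (-265 − 0) = +0.0005660
∂h/∂y = (363.06 − 362.92) / (-340 − 0) = -0.0004118
|∇h| = √(0.0005660² + -0.0004118²) = 0.0007
Seepage velocity v = K·i/n = 0.25 × 0.0007 / 0.42 = 0.0004167 m/day = 0.1522 m/yr.

0.15 m/yr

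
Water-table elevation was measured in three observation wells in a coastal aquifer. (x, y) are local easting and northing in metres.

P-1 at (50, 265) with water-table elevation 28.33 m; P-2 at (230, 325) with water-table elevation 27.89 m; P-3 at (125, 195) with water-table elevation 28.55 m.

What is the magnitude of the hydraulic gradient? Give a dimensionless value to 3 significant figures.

Differences from P-1: to P-2 (Δx, Δy, Δh) = (180, 60, -0.44); to P-3 = (75, -70, +0.22).
Determinant of the coordinate differences = 180·(-70) − 75·60 = -17100.
∂h/∂x = [(-0.44)·(-70) − (+0.22)·60] / -17100 = -0.001029
∂h/∂y = [180·(+0.22) − 75·(-0.44)] / -17100 = -0.004246
|∇h| = √(-0.001029² + -0.004246²) = 0.004369

0.00437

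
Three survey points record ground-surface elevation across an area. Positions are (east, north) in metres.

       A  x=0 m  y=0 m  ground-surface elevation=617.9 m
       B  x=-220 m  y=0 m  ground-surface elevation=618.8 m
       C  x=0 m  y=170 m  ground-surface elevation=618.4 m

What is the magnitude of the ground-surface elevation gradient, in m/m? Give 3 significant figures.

∂z/∂x = (618.8 − 617.9) / (-220 − 0) = -0.004091
∂z/∂y = (618.4 − 617.9) / (170 − 0) = +0.002941
|∇f| = √(-0.004091² + 0.002941²) = 0.005038 m/m

0.00504 m/m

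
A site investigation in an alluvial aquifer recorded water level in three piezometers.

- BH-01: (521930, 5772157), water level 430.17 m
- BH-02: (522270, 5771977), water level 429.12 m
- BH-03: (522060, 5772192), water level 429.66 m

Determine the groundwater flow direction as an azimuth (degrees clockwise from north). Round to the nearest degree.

074°

Differences from BH-01: to BH-02 (Δx, Δy, Δh) = (340, -180, -1.05); to BH-03 = (130, 35, -0.51).
Solve a·Δx + b·Δy = Δh: det = 340·35 − 130·(-180) = 35300.
∂h/∂x = [(-1.05)·35 − (-0.51)·(-180)] / 35300 = -0.003642
∂h/∂y = [340·(-0.51) − 130·(-1.05)] / 35300 = -0.001045
Flow direction (−∇h) has components (+0.003642 E, +0.001045 N).
Azimuth = atan2(E, N) = atan2(+0.003642, +0.001045) = 74.0° ≈ 074°.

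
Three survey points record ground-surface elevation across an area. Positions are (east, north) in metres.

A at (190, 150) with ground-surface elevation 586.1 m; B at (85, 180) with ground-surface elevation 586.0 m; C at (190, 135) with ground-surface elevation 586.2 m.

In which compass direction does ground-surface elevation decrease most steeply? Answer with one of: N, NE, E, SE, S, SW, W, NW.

N

With z = a·x + b·y + c and A as origin, the differences give:
  (-105)·a + 30·b = -0.1
  0·a + (-15)·b = +0.1
Eliminate b (×(-15) and ×30, subtract): 1575·a = -1.50 → a = ∂z/∂x = -0.0009524
Back-substitute: b = ∂z/∂y = -0.006667.
Steepest decrease is along −∇f = (+0.0009524 E, +0.006667 N) → north.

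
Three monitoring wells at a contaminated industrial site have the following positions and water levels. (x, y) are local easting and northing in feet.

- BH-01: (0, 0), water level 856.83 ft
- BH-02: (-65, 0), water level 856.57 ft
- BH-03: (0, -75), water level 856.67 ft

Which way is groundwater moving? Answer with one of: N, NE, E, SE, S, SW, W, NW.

SW

∂h/∂x = (856.57 − 856.83) / (-65 − 0) = +0.004000
∂h/∂y = (856.67 − 856.83) / (-75 − 0) = +0.002133
Flow = −∇h = (-0.004000 east, -0.002133 north), which points southwest.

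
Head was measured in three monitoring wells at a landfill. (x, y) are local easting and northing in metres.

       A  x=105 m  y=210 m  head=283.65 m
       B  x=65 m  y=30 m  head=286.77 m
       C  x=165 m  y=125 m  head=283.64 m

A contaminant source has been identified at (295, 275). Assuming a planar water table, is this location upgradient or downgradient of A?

Differences from A: to B (Δx, Δy, Δh) = (-40, -180, +3.12); to C = (60, -85, -0.01).
Determinant of the coordinate differences = (-40)·(-85) − 60·(-180) = 14200.
∂h/∂x = [(+3.12)·(-85) − (-0.01)·(-180)] / 14200 = -0.01880
∂h/∂y = [(-40)·(-0.01) − 60·(+3.12)] / 14200 = -0.01315
Head at (295, 275) = 283.65 + (-0.01880)·(190) + (-0.01315)·(65) = 279.22 m.
That is lower than the 283.65 m at A, so the point is downgradient.

downgradient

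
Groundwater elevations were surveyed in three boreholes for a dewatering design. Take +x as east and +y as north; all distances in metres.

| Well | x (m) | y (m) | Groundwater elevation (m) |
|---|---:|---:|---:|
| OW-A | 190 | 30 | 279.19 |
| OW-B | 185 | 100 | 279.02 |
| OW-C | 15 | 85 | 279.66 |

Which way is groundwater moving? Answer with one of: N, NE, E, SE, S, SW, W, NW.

NE

With h = a·x + b·y + c and OW-A as origin, the differences give:
  (-5)·a + 70·b = -0.17
  (-175)·a + 55·b = +0.47
Eliminate b (×55 and ×70, subtract): 11975·a = -42.250 → a = ∂h/∂x = -0.003528
Back-substitute: b = ∂h/∂y = -0.002681.
Flow = −∇h = (+0.003528 east, +0.002681 north), which points northeast.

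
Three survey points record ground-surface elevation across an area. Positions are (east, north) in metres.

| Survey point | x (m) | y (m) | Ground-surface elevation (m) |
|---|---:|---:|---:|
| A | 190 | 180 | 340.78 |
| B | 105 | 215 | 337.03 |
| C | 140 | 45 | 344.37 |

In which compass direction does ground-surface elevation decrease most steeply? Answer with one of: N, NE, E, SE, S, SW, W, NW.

With z = a·x + b·y + c and A as origin, the differences give:
  (-85)·a + 35·b = -3.75
  (-50)·a + (-135)·b = +3.59
Eliminate b (×(-135) and ×35, subtract): 13225·a = 380.600 → a = ∂z/∂x = +0.02878
Back-substitute: b = ∂z/∂y = -0.03725.
Steepest decrease is along −∇f = (-0.02878 E, +0.03725 N) → northwest.

NW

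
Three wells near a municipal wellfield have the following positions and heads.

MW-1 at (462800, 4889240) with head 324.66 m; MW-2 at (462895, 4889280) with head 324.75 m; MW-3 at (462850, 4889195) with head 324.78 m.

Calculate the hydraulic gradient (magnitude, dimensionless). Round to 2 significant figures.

Taking MW-1 as reference: MW-2−MW-1 = (95, 40, +0.09); MW-3−MW-1 = (50, -45, +0.12).
Solve a·Δx + b·Δy = Δh: det = 95·(-45) − 50·40 = -6275.
∂h/∂x = [(+0.09)·(-45) − (+0.12)·40] / -6275 = +0.001410
∂h/∂y = [95·(+0.12) − 50·(+0.09)] / -6275 = -0.001100
|∇h| = √(0.001410² + -0.001100²) = 0.001788

0.0018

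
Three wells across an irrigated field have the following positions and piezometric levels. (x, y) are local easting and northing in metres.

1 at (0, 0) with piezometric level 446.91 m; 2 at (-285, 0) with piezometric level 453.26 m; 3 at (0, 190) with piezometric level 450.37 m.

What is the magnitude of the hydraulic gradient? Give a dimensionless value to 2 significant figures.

∂h/∂x = (453.26 − 446.91) / (-285 − 0) = -0.02228
∂h/∂y = (450.37 − 446.91) / (190 − 0) = +0.01821
|∇h| = √(-0.02228² + 0.01821²) = 0.02878

0.029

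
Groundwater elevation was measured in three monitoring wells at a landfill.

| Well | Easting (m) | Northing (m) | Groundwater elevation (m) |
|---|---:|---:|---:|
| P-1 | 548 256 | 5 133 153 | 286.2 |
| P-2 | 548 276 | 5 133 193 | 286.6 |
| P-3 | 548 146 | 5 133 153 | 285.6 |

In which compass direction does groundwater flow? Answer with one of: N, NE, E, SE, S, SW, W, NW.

With h = a·x + b·y + c and P-1 as origin, the differences give:
  20·a + 40·b = +0.4
  (-110)·a + 0·b = -0.6
Eliminate b (×0 and ×40, subtract): 4400·a = 24.00 → a = ∂h/∂x = +0.005455
Back-substitute: b = ∂h/∂y = +0.007273.
Flow = −∇h = (-0.005455 east, -0.007273 north), which points southwest.

SW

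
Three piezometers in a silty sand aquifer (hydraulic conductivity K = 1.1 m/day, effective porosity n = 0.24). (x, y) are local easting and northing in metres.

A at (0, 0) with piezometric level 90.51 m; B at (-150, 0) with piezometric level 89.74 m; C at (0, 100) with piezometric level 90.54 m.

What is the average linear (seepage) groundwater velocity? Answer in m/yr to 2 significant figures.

∂h/∂x = (89.74 − 90.51) / (-150 − 0) = +0.005133
∂h/∂y = (90.54 − 90.51) / (100 − 0) = +0.0003000
|∇h| = √(0.005133² + 0.0003000²) = 0.005142
Seepage velocity v = K·i/n = 1.1 × 0.005142 / 0.24 = 0.02357 m/day = 8.609 m/yr.

8.6 m/yr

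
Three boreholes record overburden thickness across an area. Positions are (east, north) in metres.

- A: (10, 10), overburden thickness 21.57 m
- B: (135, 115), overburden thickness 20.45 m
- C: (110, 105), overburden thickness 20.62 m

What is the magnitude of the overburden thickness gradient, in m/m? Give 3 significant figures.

Differences from A: to B (Δx, Δy, Δh) = (125, 105, -1.12); to C = (100, 95, -0.95).
Solve a·Δx + b·Δy = Δd: det = 125·95 − 100·105 = 1375.
∂d/∂x = [(-1.12)·95 − (-0.95)·105] / 1375 = -0.004836
∂d/∂y = [125·(-0.95) − 100·(-1.12)] / 1375 = -0.004909
|∇f| = √(-0.004836² + -0.004909²) = 0.006891 m/m

0.00689 m/m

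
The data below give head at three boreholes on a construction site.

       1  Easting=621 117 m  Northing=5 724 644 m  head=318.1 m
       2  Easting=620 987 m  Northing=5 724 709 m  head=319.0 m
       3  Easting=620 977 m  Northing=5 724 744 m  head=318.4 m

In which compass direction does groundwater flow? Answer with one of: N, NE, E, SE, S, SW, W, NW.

NE

With h = a·x + b·y + c and 1 as origin, the differences give:
  (-130)·a + 65·b = +0.9
  (-140)·a + 100·b = +0.3
Eliminate b (×100 and ×65, subtract): -3900·a = 70.50 → a = ∂h/∂x = -0.01808
Back-substitute: b = ∂h/∂y = -0.02231.
Flow = −∇h = (+0.01808 east, +0.02231 north), which points northeast.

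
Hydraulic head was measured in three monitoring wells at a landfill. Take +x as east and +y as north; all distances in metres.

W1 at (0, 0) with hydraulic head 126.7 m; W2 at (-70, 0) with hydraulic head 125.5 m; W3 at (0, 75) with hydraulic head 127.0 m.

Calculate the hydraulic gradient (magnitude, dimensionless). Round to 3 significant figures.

∂h/∂x = (125.5 − 126.7) / (-70 − 0) = +0.01714
∂h/∂y = (127.0 − 126.7) / (75 − 0) = +0.004000
|∇h| = √(0.01714² + 0.004000²) = 0.0176

0.0176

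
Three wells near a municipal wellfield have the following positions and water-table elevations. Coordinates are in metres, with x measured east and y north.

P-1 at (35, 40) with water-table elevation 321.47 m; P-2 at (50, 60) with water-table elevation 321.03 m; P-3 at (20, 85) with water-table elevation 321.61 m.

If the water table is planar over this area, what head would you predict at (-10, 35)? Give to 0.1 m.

322.5 m

Three-point gradient (reference P-1): Δ to P-2 = (15, 20, -0.44), Δ to P-3 = (-15, 45, +0.14).
∂h/∂x = -0.02318, ∂h/∂y = -0.004615 (det = 975).
h(-10, 35) = 321.47 + (-0.02318)·(-45) + (-0.004615)·(-5) = 321.47 +1.043 +0.023 = 322.536 m.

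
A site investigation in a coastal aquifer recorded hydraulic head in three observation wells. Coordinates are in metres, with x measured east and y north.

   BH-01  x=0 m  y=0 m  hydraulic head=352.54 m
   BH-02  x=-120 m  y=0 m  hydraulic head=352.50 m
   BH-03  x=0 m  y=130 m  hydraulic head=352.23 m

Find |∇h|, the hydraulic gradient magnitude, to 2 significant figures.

0.0024

∂h/∂x = (352.50 − 352.54) / (-120 − 0) = +0.0003333
∂h/∂y = (352.23 − 352.54) / (130 − 0) = -0.002385
|∇h| = √(0.0003333² + -0.002385²) = 0.002408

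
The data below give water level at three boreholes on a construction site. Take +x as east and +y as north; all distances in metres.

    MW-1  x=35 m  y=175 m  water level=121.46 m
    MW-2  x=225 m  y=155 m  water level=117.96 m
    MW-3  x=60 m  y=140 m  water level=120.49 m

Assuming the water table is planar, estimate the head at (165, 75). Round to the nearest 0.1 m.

117.7 m

With h = a·x + b·y + c and MW-1 as origin, the differences give:
  190·a + (-20)·b = -3.50
  25·a + (-35)·b = -0.97
Eliminate b (×(-35) and ×(-20), subtract): -6150·a = 103.100 → a = ∂h/∂x = -0.01676
Back-substitute: b = ∂h/∂y = +0.01574.
h(165, 75) = 121.46 + (-0.01676)·(130) + (+0.01574)·(-100) = 121.46 -2.179 -1.574 = 117.707 m.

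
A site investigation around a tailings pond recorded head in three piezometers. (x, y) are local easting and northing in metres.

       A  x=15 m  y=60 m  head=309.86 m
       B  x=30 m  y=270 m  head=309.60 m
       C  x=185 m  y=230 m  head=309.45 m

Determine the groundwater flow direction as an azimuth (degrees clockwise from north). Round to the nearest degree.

048°

Taking A as reference: B−A = (15, 210, -0.26); C−A = (170, 170, -0.41).
Determinant of the coordinate differences = 15·170 − 170·210 = -33150.
∂h/∂x = [(-0.26)·170 − (-0.41)·210] / -33150 = -0.001264
∂h/∂y = [15·(-0.41) − 170·(-0.26)] / -33150 = -0.001148
Flow direction (−∇h) has components (+0.001264 E, +0.001148 N).
Azimuth = atan2(E, N) = atan2(+0.001264, +0.001148) = 47.8° ≈ 048°.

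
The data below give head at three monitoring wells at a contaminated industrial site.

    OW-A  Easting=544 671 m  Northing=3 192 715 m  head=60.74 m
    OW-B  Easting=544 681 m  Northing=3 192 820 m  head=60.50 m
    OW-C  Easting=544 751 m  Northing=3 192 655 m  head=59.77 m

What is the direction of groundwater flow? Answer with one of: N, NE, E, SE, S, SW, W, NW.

E

Taking OW-A as reference: OW-B−OW-A = (10, 105, -0.24); OW-C−OW-A = (80, -60, -0.97).
Determinant of the coordinate differences = 10·(-60) − 80·105 = -9000.
∂h/∂x = [(-0.24)·(-60) − (-0.97)·105] / -9000 = -0.01292
∂h/∂y = [10·(-0.97) − 80·(-0.24)] / -9000 = -0.001056
Flow = −∇h = (+0.01292 east, +0.001056 north), which points east.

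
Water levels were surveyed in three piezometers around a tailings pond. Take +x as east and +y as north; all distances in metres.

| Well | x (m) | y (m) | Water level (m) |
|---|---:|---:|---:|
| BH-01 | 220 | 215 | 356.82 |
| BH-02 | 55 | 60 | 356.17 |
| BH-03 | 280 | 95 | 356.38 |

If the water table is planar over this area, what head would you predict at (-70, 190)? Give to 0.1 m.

With h = a·x + b·y + c and BH-01 as origin, the differences give:
  (-165)·a + (-155)·b = -0.65
  60·a + (-120)·b = -0.44
Eliminate b (×(-120) and ×(-155), subtract): 29100·a = 9.800 → a = ∂h/∂x = +0.0003368
Back-substitute: b = ∂h/∂y = +0.003835.
h(-70, 190) = 356.82 + (+0.0003368)·(-290) + (+0.003835)·(-25) = 356.82 -0.098 -0.096 = 356.626 m.

356.6 m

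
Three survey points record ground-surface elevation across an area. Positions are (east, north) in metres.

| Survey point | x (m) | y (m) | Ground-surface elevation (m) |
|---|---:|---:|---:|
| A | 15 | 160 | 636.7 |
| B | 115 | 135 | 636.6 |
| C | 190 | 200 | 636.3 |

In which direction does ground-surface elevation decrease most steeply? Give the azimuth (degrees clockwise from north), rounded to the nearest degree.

With z = a·x + b·y + c and A as origin, the differences give:
  100·a + (-25)·b = -0.1
  175·a + 40·b = -0.4
Eliminate b (×40 and ×(-25), subtract): 8375·a = -14.00 → a = ∂z/∂x = -0.001672
Back-substitute: b = ∂z/∂y = -0.002687.
Steepest decrease is along −∇f: components (+0.001672 E, +0.002687 N).
Azimuth = atan2(+0.001672, +0.002687) = 31.9° ≈ 032°.

032°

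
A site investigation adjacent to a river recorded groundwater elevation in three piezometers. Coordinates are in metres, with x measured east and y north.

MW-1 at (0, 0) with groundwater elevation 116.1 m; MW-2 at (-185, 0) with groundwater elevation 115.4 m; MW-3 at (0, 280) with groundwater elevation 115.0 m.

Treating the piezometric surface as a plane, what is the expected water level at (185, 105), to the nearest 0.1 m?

∂h/∂x = (115.4 − 116.1) / (-185 − 0) = +0.003784
∂h/∂y = (115.0 − 116.1) / (280 − 0) = -0.003929
h(185, 105) = 116.1 + (+0.003784)·(185) + (-0.003929)·(105) = 116.1 +0.700 -0.412 = 116.387 m.

116.4 m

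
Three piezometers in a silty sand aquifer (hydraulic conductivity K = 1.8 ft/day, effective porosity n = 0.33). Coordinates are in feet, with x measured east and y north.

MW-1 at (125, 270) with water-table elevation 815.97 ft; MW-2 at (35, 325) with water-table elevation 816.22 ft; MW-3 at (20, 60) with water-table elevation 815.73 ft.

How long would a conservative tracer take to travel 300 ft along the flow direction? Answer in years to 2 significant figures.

Taking MW-1 as reference: MW-2−MW-1 = (-90, 55, +0.25); MW-3−MW-1 = (-105, -210, -0.24).
Determinant of the coordinate differences = (-90)·(-210) − (-105)·55 = 24675.
∂h/∂x = [(+0.25)·(-210) − (-0.24)·55] / 24675 = -0.001593
∂h/∂y = [(-90)·(-0.24) − (-105)·(+0.25)] / 24675 = +0.001939
|∇h| = √(-0.001593² + 0.001939²) = 0.002509
Seepage velocity v = K·i/n = 1.8 × 0.002509 / 0.33 = 0.01369 ft/day.
t = 300 / 0.01369 = 2.191e+04 days = 60 years.

60 years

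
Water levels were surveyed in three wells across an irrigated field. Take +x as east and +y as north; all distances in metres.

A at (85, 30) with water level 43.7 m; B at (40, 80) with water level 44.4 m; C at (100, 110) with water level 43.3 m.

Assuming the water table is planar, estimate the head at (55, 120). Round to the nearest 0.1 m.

Taking A as reference: B−A = (-45, 50, +0.7); C−A = (15, 80, -0.4).
Solve a·Δx + b·Δy = Δh: det = (-45)·80 − 15·50 = -4350.
∂h/∂x = [(+0.7)·80 − (-0.4)·50] / -4350 = -0.01747
∂h/∂y = [(-45)·(-0.4) − 15·(+0.7)] / -4350 = -0.001724
h(55, 120) = 43.7 + (-0.01747)·(-30) + (-0.001724)·(90) = 43.7 +0.524 -0.155 = 44.069 m.

44.1 m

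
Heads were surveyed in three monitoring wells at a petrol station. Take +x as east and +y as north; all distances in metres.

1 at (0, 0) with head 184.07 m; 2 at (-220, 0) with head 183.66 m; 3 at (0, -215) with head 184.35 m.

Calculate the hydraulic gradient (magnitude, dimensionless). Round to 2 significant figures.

∂h/∂x = (183.66 − 184.07) / (-220 − 0) = +0.001864
∂h/∂y = (184.35 − 184.07) / (-215 − 0) = -0.001302
|∇h| = √(0.001864² + -0.001302²) = 0.002274

0.0023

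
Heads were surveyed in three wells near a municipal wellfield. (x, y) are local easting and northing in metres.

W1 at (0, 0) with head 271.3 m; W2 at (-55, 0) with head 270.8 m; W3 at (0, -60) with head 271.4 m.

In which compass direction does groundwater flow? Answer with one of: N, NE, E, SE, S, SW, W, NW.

∂h/∂x = (270.8 − 271.3) / (-55 − 0) = +0.009091
∂h/∂y = (271.4 − 271.3) / (-60 − 0) = -0.001667
Flow = −∇h = (-0.009091 east, +0.001667 north), which points west.

W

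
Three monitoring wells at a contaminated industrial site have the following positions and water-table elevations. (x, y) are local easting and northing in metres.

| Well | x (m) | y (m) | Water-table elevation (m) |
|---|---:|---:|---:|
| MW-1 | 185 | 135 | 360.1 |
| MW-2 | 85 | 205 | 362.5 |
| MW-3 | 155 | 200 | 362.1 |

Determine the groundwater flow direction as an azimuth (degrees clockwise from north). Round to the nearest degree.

With h = a·x + b·y + c and MW-1 as origin, the differences give:
  (-100)·a + 70·b = +2.4
  (-30)·a + 65·b = +2.0
Eliminate b (×65 and ×70, subtract): -4400·a = 16.00 → a = ∂h/∂x = -0.003636
Back-substitute: b = ∂h/∂y = +0.02909.
Flow direction (−∇h) has components (+0.003636 E, -0.02909 N).
Azimuth = atan2(E, N) = atan2(+0.003636, -0.02909) = 172.9° ≈ 173°.

173°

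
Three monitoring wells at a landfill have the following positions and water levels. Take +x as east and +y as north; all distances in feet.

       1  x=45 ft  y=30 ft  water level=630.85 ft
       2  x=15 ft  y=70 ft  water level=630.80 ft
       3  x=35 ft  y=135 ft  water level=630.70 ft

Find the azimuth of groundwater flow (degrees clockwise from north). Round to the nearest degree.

011°

With h = a·x + b·y + c and 1 as origin, the differences give:
  (-30)·a + 40·b = -0.05
  (-10)·a + 105·b = -0.15
Eliminate b (×105 and ×40, subtract): -2750·a = 0.750 → a = ∂h/∂x = -0.0002727
Back-substitute: b = ∂h/∂y = -0.001455.
Flow direction (−∇h) has components (+0.0002727 E, +0.001455 N).
Azimuth = atan2(E, N) = atan2(+0.0002727, +0.001455) = 10.6° ≈ 011°.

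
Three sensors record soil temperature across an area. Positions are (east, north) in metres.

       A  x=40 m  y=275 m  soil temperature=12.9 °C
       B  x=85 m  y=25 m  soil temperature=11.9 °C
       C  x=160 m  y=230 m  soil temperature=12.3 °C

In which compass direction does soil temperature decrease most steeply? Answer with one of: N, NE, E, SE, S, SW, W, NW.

Three-point gradient (reference A): Δ to B = (45, -250, -1.0), Δ to C = (120, -45, -0.6).
∂T/∂x = -0.003753, ∂T/∂y = +0.003324 (det = 27975).
Steepest decrease is along −∇f = (+0.003753 E, -0.003324 N) → southeast.

SE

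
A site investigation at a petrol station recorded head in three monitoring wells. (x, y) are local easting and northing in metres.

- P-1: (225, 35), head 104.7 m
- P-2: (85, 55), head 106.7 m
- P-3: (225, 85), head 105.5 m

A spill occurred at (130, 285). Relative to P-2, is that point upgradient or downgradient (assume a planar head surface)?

With h = a·x + b·y + c and P-1 as origin, the differences give:
  (-140)·a + 20·b = +2.0
  0·a + 50·b = +0.8
Eliminate b (×50 and ×20, subtract): -7000·a = 84.00 → a = ∂h/∂x = -0.01200
Back-substitute: b = ∂h/∂y = +0.01600.
Head at (130, 285) = 104.7 + (-0.01200)·(-95) + (+0.01600)·(250) = 109.84 m.
That is higher than the 106.7 m at P-2, so the point is upgradient.

upgradient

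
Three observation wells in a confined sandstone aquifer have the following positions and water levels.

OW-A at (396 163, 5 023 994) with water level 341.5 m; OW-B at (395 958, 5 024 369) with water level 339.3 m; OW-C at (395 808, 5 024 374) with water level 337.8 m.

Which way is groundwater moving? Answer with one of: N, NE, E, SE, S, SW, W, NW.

Three-point gradient (reference OW-A): Δ to OW-B = (-205, 375, -2.2), Δ to OW-C = (-355, 380, -3.7).
∂h/∂x = +0.009986, ∂h/∂y = -0.0004074 (det = 55225).
Flow = −∇h = (-0.009986 east, +0.0004074 north), which points west.

W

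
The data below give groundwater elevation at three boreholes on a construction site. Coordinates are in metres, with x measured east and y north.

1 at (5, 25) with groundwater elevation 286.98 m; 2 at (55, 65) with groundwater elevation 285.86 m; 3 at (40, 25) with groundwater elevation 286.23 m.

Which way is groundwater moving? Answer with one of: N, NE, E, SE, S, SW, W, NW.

With h = a·x + b·y + c and 1 as origin, the differences give:
  50·a + 40·b = -1.12
  35·a + 0·b = -0.75
Eliminate b (×0 and ×40, subtract): -1400·a = 30.000 → a = ∂h/∂x = -0.02143
Back-substitute: b = ∂h/∂y = -0.001214.
Flow = −∇h = (+0.02143 east, +0.001214 north), which points east.

E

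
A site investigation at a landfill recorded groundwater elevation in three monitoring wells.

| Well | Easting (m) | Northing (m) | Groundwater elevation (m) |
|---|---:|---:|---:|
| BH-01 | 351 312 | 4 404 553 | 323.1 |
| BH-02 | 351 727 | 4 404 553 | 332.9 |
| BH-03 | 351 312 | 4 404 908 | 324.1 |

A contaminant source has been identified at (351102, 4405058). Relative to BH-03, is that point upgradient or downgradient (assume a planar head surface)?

downgradient

∂h/∂x = (332.9 − 323.1) / (351727 − 351312) = +0.02361
∂h/∂y = (324.1 − 323.1) / (4404908 − 4404553) = +0.002817
Head at (351102, 4405058) = 323.1 + (+0.02361)·(-210) + (+0.002817)·(505) = 319.56 m.
That is lower than the 324.1 m at BH-03, so the point is downgradient.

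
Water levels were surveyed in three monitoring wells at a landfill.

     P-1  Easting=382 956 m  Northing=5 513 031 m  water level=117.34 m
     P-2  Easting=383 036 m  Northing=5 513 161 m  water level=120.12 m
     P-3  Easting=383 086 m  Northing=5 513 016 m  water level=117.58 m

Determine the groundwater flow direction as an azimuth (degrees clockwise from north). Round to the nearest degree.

Taking P-1 as reference: P-2−P-1 = (80, 130, +2.78); P-3−P-1 = (130, -15, +0.24).
Solve a·Δx + b·Δy = Δh: det = 80·(-15) − 130·130 = -18100.
∂h/∂x = [(+2.78)·(-15) − (+0.24)·130] / -18100 = +0.004028
∂h/∂y = [80·(+0.24) − 130·(+2.78)] / -18100 = +0.01891
Flow direction (−∇h) has components (-0.004028 E, -0.01891 N).
Azimuth = atan2(E, N) = atan2(-0.004028, -0.01891) = 192.0° ≈ 192°.

192°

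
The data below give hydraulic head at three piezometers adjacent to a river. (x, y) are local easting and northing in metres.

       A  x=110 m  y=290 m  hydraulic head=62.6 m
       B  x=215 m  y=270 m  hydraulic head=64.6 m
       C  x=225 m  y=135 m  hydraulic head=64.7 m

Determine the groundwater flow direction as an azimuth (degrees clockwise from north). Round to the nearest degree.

Taking A as reference: B−A = (105, -20, +2.0); C−A = (115, -155, +2.1).
Solve a·Δx + b·Δy = Δh: det = 105·(-155) − 115·(-20) = -13975.
∂h/∂x = [(+2.0)·(-155) − (+2.1)·(-20)] / -13975 = +0.01918
∂h/∂y = [105·(+2.1) − 115·(+2.0)] / -13975 = +0.0006798
Flow direction (−∇h) has components (-0.01918 E, -0.0006798 N).
Azimuth = atan2(E, N) = atan2(-0.01918, -0.0006798) = 268.0° ≈ 268°.

268°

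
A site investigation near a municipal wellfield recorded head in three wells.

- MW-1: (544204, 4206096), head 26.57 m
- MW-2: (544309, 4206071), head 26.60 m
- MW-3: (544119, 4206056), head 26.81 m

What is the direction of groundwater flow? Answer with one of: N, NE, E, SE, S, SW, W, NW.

Taking MW-1 as reference: MW-2−MW-1 = (105, -25, +0.03); MW-3−MW-1 = (-85, -40, +0.24).
Determinant of the coordinate differences = 105·(-40) − (-85)·(-25) = -6325.
∂h/∂x = [(+0.03)·(-40) − (+0.24)·(-25)] / -6325 = -0.0007589
∂h/∂y = [105·(+0.24) − (-85)·(+0.03)] / -6325 = -0.004387
Flow = −∇h = (+0.0007589 east, +0.004387 north), which points north.

N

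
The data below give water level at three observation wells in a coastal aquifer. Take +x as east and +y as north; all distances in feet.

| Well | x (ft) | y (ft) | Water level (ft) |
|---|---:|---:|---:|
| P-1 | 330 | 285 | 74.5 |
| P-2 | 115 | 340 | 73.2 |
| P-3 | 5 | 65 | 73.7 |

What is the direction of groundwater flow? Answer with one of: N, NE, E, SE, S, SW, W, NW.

Differences from P-1: to P-2 (Δx, Δy, Δh) = (-215, 55, -1.3); to P-3 = (-325, -220, -0.8).
Solve a·Δx + b·Δy = Δh: det = (-215)·(-220) − (-325)·55 = 65175.
∂h/∂x = [(-1.3)·(-220) − (-0.8)·55] / 65175 = +0.005063
∂h/∂y = [(-215)·(-0.8) − (-325)·(-1.3)] / 65175 = -0.003843
Flow = −∇h = (-0.005063 east, +0.003843 north), which points northwest.

NW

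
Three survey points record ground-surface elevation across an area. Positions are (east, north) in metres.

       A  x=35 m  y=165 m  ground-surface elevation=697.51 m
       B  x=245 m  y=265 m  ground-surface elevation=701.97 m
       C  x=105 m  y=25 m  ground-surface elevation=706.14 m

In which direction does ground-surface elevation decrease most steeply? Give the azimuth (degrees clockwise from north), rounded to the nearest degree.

Three-point gradient (reference A): Δ to B = (210, 100, +4.46), Δ to C = (70, -140, +8.63).
∂z/∂x = +0.04086, ∂z/∂y = -0.04121 (det = -36400).
Steepest decrease is along −∇f: components (-0.04086 E, +0.04121 N).
Azimuth = atan2(-0.04086, +0.04121) = 315.2° ≈ 315°.

315°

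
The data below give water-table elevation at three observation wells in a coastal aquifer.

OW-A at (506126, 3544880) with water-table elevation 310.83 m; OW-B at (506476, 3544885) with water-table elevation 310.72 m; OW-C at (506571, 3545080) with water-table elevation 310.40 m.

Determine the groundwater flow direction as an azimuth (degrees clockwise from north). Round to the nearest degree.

011°

Differences from OW-A: to OW-B (Δx, Δy, Δh) = (350, 5, -0.11); to OW-C = (445, 200, -0.43).
Determinant of the coordinate differences = 350·200 − 445·5 = 67775.
∂h/∂x = [(-0.11)·200 − (-0.43)·5] / 67775 = -0.0002929
∂h/∂y = [350·(-0.43) − 445·(-0.11)] / 67775 = -0.001498
Flow direction (−∇h) has components (+0.0002929 E, +0.001498 N).
Azimuth = atan2(E, N) = atan2(+0.0002929, +0.001498) = 11.1° ≈ 011°.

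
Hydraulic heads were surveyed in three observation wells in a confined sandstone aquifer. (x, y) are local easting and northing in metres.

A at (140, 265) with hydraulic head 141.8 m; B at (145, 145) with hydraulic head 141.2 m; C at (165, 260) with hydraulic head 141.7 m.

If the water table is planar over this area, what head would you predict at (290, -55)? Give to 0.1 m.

Taking A as reference: B−A = (5, -120, -0.6); C−A = (25, -5, -0.1).
Determinant of the coordinate differences = 5·(-5) − 25·(-120) = 2975.
∂h/∂x = [(-0.6)·(-5) − (-0.1)·(-120)] / 2975 = -0.003025
∂h/∂y = [5·(-0.1) − 25·(-0.6)] / 2975 = +0.004874
h(290, -55) = 141.8 + (-0.003025)·(150) + (+0.004874)·(-320) = 141.8 -0.454 -1.560 = 139.787 m.

139.8 m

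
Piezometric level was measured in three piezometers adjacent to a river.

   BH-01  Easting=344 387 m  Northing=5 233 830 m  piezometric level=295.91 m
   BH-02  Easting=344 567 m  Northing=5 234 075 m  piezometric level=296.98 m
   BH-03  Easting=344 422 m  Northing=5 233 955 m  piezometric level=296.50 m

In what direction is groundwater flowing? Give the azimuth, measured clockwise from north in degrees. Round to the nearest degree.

171°

With h = a·x + b·y + c and BH-01 as origin, the differences give:
  180·a + 245·b = +1.07
  35·a + 125·b = +0.59
Eliminate b (×125 and ×245, subtract): 13925·a = -10.800 → a = ∂h/∂x = -0.0007756
Back-substitute: b = ∂h/∂y = +0.004937.
Flow direction (−∇h) has components (+0.0007756 E, -0.004937 N).
Azimuth = atan2(E, N) = atan2(+0.0007756, -0.004937) = 171.1° ≈ 171°.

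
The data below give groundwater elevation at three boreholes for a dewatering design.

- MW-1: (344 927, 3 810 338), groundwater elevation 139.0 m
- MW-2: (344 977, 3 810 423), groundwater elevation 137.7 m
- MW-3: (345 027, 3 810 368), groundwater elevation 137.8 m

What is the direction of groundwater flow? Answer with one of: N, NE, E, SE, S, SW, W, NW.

Three-point gradient (reference MW-1): Δ to MW-2 = (50, 85, -1.3), Δ to MW-3 = (100, 30, -1.2).
∂h/∂x = -0.009000, ∂h/∂y = -0.01000 (det = -7000).
Flow = −∇h = (+0.009000 east, +0.01000 north), which points northeast.

NE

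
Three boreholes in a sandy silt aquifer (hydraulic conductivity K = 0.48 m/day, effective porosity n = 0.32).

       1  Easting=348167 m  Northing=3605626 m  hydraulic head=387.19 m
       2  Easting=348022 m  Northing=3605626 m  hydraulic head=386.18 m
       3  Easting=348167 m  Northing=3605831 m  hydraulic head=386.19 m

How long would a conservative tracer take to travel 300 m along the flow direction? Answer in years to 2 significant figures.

64 years

∂h/∂x = (386.18 − 387.19) / (348022 − 348167) = +0.006966
∂h/∂y = (386.19 − 387.19) / (3605831 − 3605626) = -0.004878
|∇h| = √(0.006966² + -0.004878²) = 0.008504
Seepage velocity v = K·i/n = 0.48 × 0.008504 / 0.32 = 0.01276 m/day.
t = 300 / 0.01276 = 2.351e+04 days = 64.4 years.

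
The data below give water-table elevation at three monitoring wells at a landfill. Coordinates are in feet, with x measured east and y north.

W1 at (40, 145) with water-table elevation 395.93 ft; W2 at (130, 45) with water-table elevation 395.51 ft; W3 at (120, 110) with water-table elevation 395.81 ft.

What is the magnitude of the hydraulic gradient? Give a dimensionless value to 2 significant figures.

Differences from W1: to W2 (Δx, Δy, Δh) = (90, -100, -0.42); to W3 = (80, -35, -0.12).
Solve a·Δx + b·Δy = Δh: det = 90·(-35) − 80·(-100) = 4850.
∂h/∂x = [(-0.42)·(-35) − (-0.12)·(-100)] / 4850 = +0.0005567
∂h/∂y = [90·(-0.12) − 80·(-0.42)] / 4850 = +0.004701
|∇h| = √(0.0005567² + 0.004701²) = 0.004734

0.0047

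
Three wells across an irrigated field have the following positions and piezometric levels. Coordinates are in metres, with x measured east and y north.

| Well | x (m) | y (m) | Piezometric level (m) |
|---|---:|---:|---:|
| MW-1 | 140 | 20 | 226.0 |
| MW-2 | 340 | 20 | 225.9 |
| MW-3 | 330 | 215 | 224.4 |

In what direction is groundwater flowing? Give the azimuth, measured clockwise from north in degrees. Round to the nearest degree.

Taking MW-1 as reference: MW-2−MW-1 = (200, 0, -0.1); MW-3−MW-1 = (190, 195, -1.6).
Solve a·Δx + b·Δy = Δh: det = 200·195 − 190·0 = 39000.
∂h/∂x = [(-0.1)·195 − (-1.6)·0] / 39000 = -0.0005000
∂h/∂y = [200·(-1.6) − 190·(-0.1)] / 39000 = -0.007718
Flow direction (−∇h) has components (+0.0005000 E, +0.007718 N).
Azimuth = atan2(E, N) = atan2(+0.0005000, +0.007718) = 3.7° ≈ 004°.

004°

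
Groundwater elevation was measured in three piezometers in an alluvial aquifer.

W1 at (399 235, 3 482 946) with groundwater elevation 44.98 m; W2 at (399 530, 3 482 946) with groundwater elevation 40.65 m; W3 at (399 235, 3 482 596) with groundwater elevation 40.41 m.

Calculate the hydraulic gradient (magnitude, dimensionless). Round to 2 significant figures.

0.020

∂h/∂x = (40.65 − 44.98) / (399530 − 399235) = -0.01468
∂h/∂y = (40.41 − 44.98) / (3482596 − 3482946) = +0.01306
|∇h| = √(-0.01468² + 0.01306²) = 0.01965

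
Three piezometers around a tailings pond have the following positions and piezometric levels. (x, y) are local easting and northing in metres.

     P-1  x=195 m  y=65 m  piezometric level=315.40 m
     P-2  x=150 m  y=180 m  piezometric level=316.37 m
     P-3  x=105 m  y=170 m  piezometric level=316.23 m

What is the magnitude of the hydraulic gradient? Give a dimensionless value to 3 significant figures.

Three-point gradient (reference P-1): Δ to P-2 = (-45, 115, +0.97), Δ to P-3 = (-90, 105, +0.83).
∂h/∂x = +0.001138, ∂h/∂y = +0.008880 (det = 5625).
|∇h| = √(0.001138² + 0.008880²) = 0.008953

0.00895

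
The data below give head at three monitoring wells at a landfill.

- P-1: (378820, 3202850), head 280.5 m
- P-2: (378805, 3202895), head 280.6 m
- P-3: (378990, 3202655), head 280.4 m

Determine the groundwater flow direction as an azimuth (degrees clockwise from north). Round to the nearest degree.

Taking P-1 as reference: P-2−P-1 = (-15, 45, +0.1); P-3−P-1 = (170, -195, -0.1).
Determinant of the coordinate differences = (-15)·(-195) − 170·45 = -4725.
∂h/∂x = [(+0.1)·(-195) − (-0.1)·45] / -4725 = +0.003175
∂h/∂y = [(-15)·(-0.1) − 170·(+0.1)] / -4725 = +0.003280
Flow direction (−∇h) has components (-0.003175 E, -0.003280 N).
Azimuth = atan2(E, N) = atan2(-0.003175, -0.003280) = 224.1° ≈ 224°.

224°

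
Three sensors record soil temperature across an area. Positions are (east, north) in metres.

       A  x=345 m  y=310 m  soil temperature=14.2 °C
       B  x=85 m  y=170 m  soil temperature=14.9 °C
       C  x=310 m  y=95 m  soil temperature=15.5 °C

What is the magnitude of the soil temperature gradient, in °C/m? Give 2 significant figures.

With T = a·x + b·y + c and A as origin, the differences give:
  (-260)·a + (-140)·b = +0.7
  (-35)·a + (-215)·b = +1.3
Eliminate b (×(-215) and ×(-140), subtract): 51000·a = 31.50 → a = ∂T/∂x = +0.0006176
Back-substitute: b = ∂T/∂y = -0.006147.
|∇f| = √(0.0006176² + -0.006147²) = 0.006178 °C/m

0.0062 °C/m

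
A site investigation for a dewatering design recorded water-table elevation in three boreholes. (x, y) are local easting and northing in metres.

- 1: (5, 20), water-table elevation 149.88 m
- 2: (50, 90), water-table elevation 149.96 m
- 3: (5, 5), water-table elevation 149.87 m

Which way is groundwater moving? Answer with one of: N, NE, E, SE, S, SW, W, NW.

Three-point gradient (reference 1): Δ to 2 = (45, 70, +0.08), Δ to 3 = (0, -15, -0.01).
∂h/∂x = +0.0007407, ∂h/∂y = +0.0006667 (det = -675).
Flow = −∇h = (-0.0007407 east, -0.0006667 north), which points southwest.

SW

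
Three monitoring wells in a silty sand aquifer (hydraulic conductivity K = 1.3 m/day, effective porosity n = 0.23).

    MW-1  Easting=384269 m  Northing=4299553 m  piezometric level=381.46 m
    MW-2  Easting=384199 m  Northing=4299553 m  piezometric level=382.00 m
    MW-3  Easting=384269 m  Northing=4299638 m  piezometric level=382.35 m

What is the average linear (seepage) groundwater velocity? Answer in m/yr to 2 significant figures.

27 m/yr

∂h/∂x = (382.00 − 381.46) / (384199 − 384269) = -0.007714
∂h/∂y = (382.35 − 381.46) / (4299638 − 4299553) = +0.01047
|∇h| = √(-0.007714² + 0.01047²) = 0.013
Seepage velocity v = K·i/n = 1.3 × 0.013 / 0.23 = 0.07348 m/day = 26.84 m/yr.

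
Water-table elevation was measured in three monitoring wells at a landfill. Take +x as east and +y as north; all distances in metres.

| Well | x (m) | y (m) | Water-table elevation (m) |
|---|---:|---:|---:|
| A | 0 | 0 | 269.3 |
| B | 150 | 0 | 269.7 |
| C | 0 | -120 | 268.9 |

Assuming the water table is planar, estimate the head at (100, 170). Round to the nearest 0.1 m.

∂h/∂x = (269.7 − 269.3) / (150 − 0) = +0.002667
∂h/∂y = (268.9 − 269.3) / (-120 − 0) = +0.003333
h(100, 170) = 269.3 + (+0.002667)·(100) + (+0.003333)·(170) = 269.3 +0.267 +0.567 = 270.133 m.

270.1 m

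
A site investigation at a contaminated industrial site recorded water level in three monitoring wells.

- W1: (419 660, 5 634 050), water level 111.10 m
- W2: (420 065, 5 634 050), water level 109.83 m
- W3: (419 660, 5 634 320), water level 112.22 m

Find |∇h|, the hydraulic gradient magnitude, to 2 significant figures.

∂h/∂x = (109.83 − 111.10) / (420065 − 419660) = -0.003136
∂h/∂y = (112.22 − 111.10) / (5634320 − 5634050) = +0.004148
|∇h| = √(-0.003136² + 0.004148²) = 0.0052

0.0052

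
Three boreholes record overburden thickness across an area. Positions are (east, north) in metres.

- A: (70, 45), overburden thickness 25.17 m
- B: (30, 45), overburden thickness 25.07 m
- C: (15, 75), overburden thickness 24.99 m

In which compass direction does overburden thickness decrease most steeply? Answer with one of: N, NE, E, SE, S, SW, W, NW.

With d = a·x + b·y + c and A as origin, the differences give:
  (-40)·a + 0·b = -0.10
  (-55)·a + 30·b = -0.18
Eliminate b (×30 and ×0, subtract): -1200·a = -3.000 → a = ∂d/∂x = +0.002500
Back-substitute: b = ∂d/∂y = -0.001417.
Steepest decrease is along −∇f = (-0.002500 E, +0.001417 N) → northwest.

NW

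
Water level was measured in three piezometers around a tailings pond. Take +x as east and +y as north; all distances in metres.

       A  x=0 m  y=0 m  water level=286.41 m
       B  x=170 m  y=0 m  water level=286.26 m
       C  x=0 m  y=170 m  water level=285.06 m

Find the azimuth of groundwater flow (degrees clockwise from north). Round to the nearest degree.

006°

∂h/∂x = (286.26 − 286.41) / (170 − 0) = -0.0008824
∂h/∂y = (285.06 − 286.41) / (170 − 0) = -0.007941
Flow direction (−∇h) has components (+0.0008824 E, +0.007941 N).
Azimuth = atan2(E, N) = atan2(+0.0008824, +0.007941) = 6.3° ≈ 006°.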